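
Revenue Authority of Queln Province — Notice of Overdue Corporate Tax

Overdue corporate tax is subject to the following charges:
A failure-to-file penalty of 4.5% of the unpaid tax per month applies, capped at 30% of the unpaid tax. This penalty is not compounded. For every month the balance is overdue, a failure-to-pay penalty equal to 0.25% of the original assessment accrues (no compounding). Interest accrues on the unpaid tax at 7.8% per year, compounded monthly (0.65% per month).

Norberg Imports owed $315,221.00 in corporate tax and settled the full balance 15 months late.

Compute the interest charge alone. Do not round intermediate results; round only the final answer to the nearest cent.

$32,172.61

Interest: $315,221.00 × ((1 + 0.0065)^15 − 1) = $315,221.00 × 0.1020637… = $32,172.6141…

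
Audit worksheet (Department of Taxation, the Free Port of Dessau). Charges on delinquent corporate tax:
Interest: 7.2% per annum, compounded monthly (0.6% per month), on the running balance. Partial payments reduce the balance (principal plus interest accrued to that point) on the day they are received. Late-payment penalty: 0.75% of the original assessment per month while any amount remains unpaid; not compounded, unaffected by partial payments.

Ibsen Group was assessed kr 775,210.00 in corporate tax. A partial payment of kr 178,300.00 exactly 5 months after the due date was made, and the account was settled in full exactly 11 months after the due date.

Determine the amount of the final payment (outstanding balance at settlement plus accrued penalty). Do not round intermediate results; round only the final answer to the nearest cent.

kr 707,075.71

Balance at month 5: kr 775,210.0000 × (1 + 0.006)^5 = kr 798,747.0551…
After kr 178,300.00 payment: kr 798,747.0551… − kr 178,300.00 = kr 620,447.0551…
Balance at month 11: kr 620,447.0551… × (1 + 0.006)^6 = kr 643,120.8829…
Penalty: 11 × 0.75% × kr 775,210.00 = kr 63,954.83…
Final settlement = outstanding balance + penalty = kr 643,120.8829… + kr 63,954.83… = kr 707,075.71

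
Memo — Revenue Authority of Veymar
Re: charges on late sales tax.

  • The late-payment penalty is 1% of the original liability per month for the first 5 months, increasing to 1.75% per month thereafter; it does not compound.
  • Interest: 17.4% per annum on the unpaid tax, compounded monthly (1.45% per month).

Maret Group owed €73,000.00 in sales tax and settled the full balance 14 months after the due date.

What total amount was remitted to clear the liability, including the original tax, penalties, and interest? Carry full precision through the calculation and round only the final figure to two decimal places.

Penalty, months 1–5: 5 × 1% × €73,000.00 = €3,650.00
Penalty, months 6–14: 9 × 1.75% × €73,000.00 = €11,497.50
Interest: €73,000.00 × ((1 + 0.0145)^14 − 1) = €73,000.00 × 0.2232880… = €16,300.0248…
Total = €73,000.00 + €15,147.5000 + €16,300.0248… = €104,447.52

€104,447.52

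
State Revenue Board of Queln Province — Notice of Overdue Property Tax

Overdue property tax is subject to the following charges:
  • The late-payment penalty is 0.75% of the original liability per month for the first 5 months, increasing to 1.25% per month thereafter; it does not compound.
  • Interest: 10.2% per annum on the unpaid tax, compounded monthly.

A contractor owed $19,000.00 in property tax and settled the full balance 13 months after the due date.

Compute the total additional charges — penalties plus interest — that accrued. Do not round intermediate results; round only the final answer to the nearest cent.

$4,822.48

Penalty, months 1–5: 5 × 0.75% × $19,000.00 = $712.50
Penalty, months 6–13: 8 × 1.25% × $19,000.00 = $1,900.00
Interest (10.2%/yr ÷ 12 = 0.85%/month): $19,000.00 × ((1 + 0.0085)^13 − 1) = $2,209.9837…
Penalties + interest = $2,612.5000 + $2,209.9837… = $4,822.48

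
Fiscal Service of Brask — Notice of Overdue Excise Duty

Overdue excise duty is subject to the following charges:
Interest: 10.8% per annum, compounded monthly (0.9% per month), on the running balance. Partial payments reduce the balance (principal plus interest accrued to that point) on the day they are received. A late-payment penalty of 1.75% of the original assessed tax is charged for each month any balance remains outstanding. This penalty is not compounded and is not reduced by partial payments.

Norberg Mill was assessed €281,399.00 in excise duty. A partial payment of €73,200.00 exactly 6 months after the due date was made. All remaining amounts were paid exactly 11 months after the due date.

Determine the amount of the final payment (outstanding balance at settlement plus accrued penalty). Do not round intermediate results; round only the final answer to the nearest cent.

Balance at month 6: €281,399.0000 × (1 + 0.009)^6 = €296,940.5764…
After €73,200.00 payment: €296,940.5764… − €73,200.00 = €223,740.5764…
Balance at month 11: €223,740.5764… × (1 + 0.009)^5 = €233,991.7706…
Penalty: 11 × 1.75% × €281,399.00 = €54,169.31…
Final settlement = outstanding balance + penalty = €233,991.7706… + €54,169.31… = €288,161.08

€288,161.08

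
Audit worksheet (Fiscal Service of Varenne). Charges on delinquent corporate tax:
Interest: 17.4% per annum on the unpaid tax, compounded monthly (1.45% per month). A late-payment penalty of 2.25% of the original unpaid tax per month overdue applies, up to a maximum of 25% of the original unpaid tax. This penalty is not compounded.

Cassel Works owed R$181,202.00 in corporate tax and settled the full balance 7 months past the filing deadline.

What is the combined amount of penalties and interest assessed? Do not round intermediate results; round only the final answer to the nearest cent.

Penalty: 7 × 2.25% × R$181,202.00 = R$28,539.32… (below the 25% cap of R$45,300.50)
Interest: R$181,202.00 × ((1 + 0.0145)^7 − 1) = R$181,202.00 × 0.1060235… = R$19,211.6725…
Penalties + interest = R$28,539.3150 + R$19,211.6725… = R$47,750.99

R$47,750.99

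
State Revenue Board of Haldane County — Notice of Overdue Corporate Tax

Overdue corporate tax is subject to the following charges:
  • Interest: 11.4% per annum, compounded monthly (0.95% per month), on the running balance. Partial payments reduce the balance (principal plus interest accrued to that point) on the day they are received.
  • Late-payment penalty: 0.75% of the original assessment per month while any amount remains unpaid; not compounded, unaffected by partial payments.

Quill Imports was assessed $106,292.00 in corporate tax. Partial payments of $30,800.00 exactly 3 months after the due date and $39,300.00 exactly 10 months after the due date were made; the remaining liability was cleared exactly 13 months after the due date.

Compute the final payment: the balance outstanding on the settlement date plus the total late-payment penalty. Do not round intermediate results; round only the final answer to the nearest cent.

$56,272.44

Balance at month 3: $106,292.0000 × (1 + 0.0095)^3 = $109,350.1917…
After $30,800.00 payment: $109,350.1917… − $30,800.00 = $78,550.1917…
Balance at month 10: $78,550.1917… × (1 + 0.0095)^7 = $83,925.0314…
After $39,300.00 payment: $83,925.0314… − $39,300.00 = $44,625.0314…
Balance at month 13: $44,625.0314… × (1 + 0.0095)^3 = $45,908.9652…
Penalty: 13 × 0.75% × $106,292.00 = $10,363.47
Final settlement = outstanding balance + penalty = $45,908.9652… + $10,363.47 = $56,272.44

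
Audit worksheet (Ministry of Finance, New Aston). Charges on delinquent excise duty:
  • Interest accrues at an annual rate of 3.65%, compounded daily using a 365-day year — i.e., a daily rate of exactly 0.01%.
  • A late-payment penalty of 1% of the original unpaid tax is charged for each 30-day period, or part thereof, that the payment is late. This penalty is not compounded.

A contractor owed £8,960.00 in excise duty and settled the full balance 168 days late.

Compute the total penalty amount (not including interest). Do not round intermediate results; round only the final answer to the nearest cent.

Penalty periods: ⌈168/30⌉ = 6; penalty = 6 × 1% × £8,960.00 = £537.60

£537.60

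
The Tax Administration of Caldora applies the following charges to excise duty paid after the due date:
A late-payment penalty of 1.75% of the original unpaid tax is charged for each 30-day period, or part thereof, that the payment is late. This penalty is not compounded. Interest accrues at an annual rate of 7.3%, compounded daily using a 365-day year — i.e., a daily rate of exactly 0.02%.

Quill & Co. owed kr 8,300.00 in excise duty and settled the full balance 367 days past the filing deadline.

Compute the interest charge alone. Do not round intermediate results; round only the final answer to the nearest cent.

Interest: kr 8,300.00 × ((1 + 0.0002)^367 − 1) = kr 8,300.00 × 0.07615302… = kr 632.0700…

kr 632.07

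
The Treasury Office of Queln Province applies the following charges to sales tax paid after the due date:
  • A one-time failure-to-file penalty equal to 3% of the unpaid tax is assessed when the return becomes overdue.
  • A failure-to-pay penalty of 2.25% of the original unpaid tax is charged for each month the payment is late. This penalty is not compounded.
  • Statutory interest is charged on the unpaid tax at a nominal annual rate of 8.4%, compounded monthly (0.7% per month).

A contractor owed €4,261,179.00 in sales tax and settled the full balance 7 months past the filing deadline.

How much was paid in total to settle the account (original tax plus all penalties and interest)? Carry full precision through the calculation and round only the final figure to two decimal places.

€5,273,384.10

Failure-to-file penalty: 3% × €4,261,179.00 = €127,835.37
Failure-to-pay penalty: 7 × 2.25% × €4,261,179.00 = €671,135.69…
Interest: €4,261,179.00 × ((1 + 0.007)^7 − 1) = €4,261,179.00 × 0.0500411… = €213,234.0392…
Total = €4,261,179.00 + €798,971.0625 + €213,234.0392… = €5,273,384.10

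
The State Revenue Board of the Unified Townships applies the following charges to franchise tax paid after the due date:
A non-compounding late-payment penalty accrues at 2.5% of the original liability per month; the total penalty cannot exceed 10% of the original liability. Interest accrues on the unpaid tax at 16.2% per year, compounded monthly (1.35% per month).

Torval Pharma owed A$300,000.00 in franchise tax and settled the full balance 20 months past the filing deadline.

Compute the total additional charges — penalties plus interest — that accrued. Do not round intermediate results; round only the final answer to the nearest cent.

A$122,280.13

Penalty (uncapped): 20 × 2.5% × A$300,000.00 = A$150,000.00; cap = 10% × A$300,000.00 = A$30,000.00 → penalty = A$30,000.00
Interest: A$300,000.00 × ((1 + 0.0135)^20 − 1) = A$300,000.00 × 0.3076004… = A$92,280.1343…
Penalties + interest = A$30,000.0000 + A$92,280.1343… = A$122,280.13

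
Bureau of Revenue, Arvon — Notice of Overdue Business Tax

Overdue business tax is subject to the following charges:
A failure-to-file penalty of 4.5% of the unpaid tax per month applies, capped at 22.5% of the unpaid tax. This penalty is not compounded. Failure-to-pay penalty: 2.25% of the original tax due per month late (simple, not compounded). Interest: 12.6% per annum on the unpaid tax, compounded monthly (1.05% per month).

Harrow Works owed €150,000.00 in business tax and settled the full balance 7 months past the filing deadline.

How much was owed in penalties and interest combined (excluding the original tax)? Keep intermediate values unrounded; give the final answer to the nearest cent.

Failure-to-file: 7 × 4.5% × €150,000.00 = €47,250.00, capped at 22.5% × €150,000.00 = €33,750.00
Failure-to-pay penalty = 2.25% × €150,000.00 × 7 mo = €23,625.00
Interest: €150,000.00 × ((1 + 0.0105)^7 − 1) = €150,000.00 × 0.0758562… = €11,378.4292…
Penalties + interest = €57,375.0000 + €11,378.4292… = €68,753.43

€68,753.43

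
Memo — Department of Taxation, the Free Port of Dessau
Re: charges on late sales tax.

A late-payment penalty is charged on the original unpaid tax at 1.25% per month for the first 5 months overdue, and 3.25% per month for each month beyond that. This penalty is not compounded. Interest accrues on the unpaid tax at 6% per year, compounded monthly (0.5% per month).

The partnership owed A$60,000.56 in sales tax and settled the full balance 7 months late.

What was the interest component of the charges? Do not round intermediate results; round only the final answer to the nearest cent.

A$2,131.78

Interest: A$60,000.56 × ((1 + 0.005)^7 − 1) = A$60,000.56 × 0.0355294… = A$2,131.7837…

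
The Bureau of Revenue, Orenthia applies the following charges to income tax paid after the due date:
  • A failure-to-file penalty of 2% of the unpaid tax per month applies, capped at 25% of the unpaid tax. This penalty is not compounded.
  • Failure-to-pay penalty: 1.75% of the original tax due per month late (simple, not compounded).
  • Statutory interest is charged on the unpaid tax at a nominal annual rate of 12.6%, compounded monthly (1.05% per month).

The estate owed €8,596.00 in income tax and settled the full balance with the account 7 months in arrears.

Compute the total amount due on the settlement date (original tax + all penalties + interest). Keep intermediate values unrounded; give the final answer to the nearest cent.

Failure-to-file: 7 × 2% × €8,596.00 = €1,203.44 (under the 25% cap)
Failure-to-pay penalty = 1.75% × €8,596.00 × 7 mo = €1,053.01
Interest: €8,596.00 × ((1 + 0.0105)^7 − 1) = €8,596.00 × 0.0758562… = €652.0599…
Total = €8,596.00 + €2,256.4500 + €652.0599… = €11,504.51

€11,504.51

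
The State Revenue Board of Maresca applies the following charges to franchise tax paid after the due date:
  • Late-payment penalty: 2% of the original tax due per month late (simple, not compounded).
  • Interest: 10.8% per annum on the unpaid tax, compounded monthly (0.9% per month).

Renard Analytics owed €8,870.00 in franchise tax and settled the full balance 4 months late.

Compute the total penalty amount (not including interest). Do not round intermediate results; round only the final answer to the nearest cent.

Late-payment penalty: 4 × 2% × €8,870.00 = €709.60

€709.60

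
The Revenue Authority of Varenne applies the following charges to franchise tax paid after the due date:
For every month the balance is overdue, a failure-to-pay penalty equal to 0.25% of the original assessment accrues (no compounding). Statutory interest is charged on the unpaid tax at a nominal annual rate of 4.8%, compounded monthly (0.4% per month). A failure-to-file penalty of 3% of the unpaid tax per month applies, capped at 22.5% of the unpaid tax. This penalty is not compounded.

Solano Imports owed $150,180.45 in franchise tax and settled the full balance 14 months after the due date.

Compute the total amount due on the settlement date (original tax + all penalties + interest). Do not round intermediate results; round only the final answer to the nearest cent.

$197,859.67

Failure-to-file: 14 × 3% × $150,180.45 = $63,075.79…, capped at 22.5% × $150,180.45 = $33,790.60…
Failure-to-pay penalty: 14 × 0.25% × $150,180.45 = $5,256.32…
Interest: $150,180.45 × ((1 + 0.004)^14 − 1) = $150,180.45 × 0.0574796… = $8,632.3053…
Total = $150,180.45 + $39,046.9170 + $8,632.3053… = $197,859.67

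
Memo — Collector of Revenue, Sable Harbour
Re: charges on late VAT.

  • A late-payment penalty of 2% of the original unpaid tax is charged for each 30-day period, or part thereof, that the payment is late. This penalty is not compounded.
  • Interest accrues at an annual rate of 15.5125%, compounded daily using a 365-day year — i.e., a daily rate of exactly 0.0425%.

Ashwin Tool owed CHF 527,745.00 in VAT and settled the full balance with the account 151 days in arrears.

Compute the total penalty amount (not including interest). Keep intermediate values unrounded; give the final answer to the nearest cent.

Penalty periods: ⌈151/30⌉ = 6; penalty = 6 × 2% × CHF 527,745.00 = CHF 63,329.40

CHF 63,329.40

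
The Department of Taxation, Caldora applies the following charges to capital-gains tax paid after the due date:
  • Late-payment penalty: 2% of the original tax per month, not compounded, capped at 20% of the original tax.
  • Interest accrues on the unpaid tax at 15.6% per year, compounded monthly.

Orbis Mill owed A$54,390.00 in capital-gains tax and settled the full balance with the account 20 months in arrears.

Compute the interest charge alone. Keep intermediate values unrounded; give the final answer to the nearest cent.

A$16,031.94

Interest (15.6%/yr ÷ 12 = 1.3%/month): A$54,390.00 × ((1 + 0.013)^20 − 1) = A$16,031.9369…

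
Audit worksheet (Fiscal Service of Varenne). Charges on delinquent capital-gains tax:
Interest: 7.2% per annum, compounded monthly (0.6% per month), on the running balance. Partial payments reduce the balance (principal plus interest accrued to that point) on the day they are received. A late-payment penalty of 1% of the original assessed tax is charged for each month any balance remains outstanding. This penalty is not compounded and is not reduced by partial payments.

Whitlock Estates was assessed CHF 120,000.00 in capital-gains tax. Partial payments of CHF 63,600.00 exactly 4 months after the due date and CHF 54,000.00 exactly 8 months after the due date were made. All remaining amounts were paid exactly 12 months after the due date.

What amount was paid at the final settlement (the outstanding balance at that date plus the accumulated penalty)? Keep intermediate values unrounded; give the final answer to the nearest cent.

CHF 21,305.51

Balance at month 4: CHF 120,000.0000 × (1 + 0.006)^4 = CHF 122,906.0238…
After CHF 63,600.00 payment: CHF 122,906.0238… − CHF 63,600.00 = CHF 59,306.0238…
Balance at month 8: CHF 59,306.0238… × (1 + 0.006)^4 = CHF 60,742.2298…
After CHF 54,000.00 payment: CHF 60,742.2298… − CHF 54,000.00 = CHF 6,742.2298…
Balance at month 12: CHF 6,742.2298… × (1 + 0.006)^4 = CHF 6,905.5055…
Penalty: 12 × 1% × CHF 120,000.00 = CHF 14,400.00
Final settlement = outstanding balance + penalty = CHF 6,905.5055… + CHF 14,400.00 = CHF 21,305.51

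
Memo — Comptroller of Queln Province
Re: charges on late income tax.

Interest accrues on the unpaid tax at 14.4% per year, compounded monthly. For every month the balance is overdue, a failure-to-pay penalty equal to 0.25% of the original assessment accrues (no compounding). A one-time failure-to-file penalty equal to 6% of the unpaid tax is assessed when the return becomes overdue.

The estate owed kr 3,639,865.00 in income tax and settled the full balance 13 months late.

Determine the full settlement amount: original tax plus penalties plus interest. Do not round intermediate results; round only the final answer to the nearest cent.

kr 4,587,108.42

Failure-to-file penalty: 6% × kr 3,639,865.00 = kr 218,391.90
Failure-to-pay penalty: 13 × 0.25% × kr 3,639,865.00 = kr 118,295.61…
Interest (14.4%/yr ÷ 12 = 1.2%/month): kr 3,639,865.00 × ((1 + 0.012)^13 − 1) = kr 610,555.9041…
Total = kr 3,639,865.00 + kr 336,687.5125 + kr 610,555.9041… = kr 4,587,108.42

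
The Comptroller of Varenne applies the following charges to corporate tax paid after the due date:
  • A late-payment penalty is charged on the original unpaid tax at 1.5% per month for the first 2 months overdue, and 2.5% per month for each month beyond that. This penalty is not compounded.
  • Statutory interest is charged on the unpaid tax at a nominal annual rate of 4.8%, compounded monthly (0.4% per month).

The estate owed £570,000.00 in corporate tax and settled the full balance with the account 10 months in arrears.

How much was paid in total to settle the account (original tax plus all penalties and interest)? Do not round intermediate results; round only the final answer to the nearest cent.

Penalty, months 1–2: 2 × 1.5% × £570,000.00 = £17,100.00
Penalty, months 3–10: 8 × 2.5% × £570,000.00 = £114,000.00
Interest: £570,000.00 × ((1 + 0.004)^10 − 1) = £570,000.00 × 0.0407277… = £23,214.8084…
Total = £570,000.00 + £131,100.0000 + £23,214.8084… = £724,314.81

£724,314.81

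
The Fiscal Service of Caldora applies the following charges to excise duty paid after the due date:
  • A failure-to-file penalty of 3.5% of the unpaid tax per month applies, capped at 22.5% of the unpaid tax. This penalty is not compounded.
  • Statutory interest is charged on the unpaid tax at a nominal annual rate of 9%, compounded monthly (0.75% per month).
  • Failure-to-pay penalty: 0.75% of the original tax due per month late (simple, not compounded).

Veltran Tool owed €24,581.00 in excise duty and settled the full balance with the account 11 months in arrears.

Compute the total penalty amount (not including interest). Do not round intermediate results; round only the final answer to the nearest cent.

€7,558.66

Failure-to-file: 11 × 3.5% × €24,581.00 = €9,463.69…, capped at 22.5% × €24,581.00 = €5,530.73…
Failure-to-pay penalty = 0.75% × €24,581.00 × 11 mo = €2,027.93…
Total penalty = €5,530.73… + €2,027.93… = €7,558.66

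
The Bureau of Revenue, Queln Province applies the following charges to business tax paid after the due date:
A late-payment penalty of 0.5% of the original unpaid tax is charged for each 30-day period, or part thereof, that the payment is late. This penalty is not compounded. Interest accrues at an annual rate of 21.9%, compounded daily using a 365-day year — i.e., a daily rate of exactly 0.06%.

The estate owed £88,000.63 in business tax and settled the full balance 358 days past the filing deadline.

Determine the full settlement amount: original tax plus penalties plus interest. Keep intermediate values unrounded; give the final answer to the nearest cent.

£114,359.82

Penalty periods: ⌈358/30⌉ = 12; penalty = 12 × 0.5% × £88,000.63 = £5,280.04…
Interest: £88,000.63 × ((1 + 0.0006)^358 − 1) = £88,000.63 × 0.23953410… = £21,079.1520…
Total = £88,000.63 + £5,280.0378 + £21,079.1520… = £114,359.82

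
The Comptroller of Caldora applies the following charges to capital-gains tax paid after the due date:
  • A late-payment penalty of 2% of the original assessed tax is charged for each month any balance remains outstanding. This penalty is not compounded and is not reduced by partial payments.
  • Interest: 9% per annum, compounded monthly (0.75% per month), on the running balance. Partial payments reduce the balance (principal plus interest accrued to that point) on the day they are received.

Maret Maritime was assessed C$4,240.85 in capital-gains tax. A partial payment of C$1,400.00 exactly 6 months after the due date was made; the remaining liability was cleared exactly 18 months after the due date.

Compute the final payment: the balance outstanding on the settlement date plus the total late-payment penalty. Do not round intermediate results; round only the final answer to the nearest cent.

C$4,846.74

Balance at month 6: C$4,240.8500 × (1 + 0.0075)^6 = C$4,435.3025…
After C$1,400.00 payment: C$4,435.3025… − C$1,400.00 = C$3,035.3025…
Balance at month 18: C$3,035.3025… × (1 + 0.0075)^12 = C$3,320.0348…
Penalty: 18 × 2% × C$4,240.85 = C$1,526.71…
Final settlement = outstanding balance + penalty = C$3,320.0348… + C$1,526.71… = C$4,846.74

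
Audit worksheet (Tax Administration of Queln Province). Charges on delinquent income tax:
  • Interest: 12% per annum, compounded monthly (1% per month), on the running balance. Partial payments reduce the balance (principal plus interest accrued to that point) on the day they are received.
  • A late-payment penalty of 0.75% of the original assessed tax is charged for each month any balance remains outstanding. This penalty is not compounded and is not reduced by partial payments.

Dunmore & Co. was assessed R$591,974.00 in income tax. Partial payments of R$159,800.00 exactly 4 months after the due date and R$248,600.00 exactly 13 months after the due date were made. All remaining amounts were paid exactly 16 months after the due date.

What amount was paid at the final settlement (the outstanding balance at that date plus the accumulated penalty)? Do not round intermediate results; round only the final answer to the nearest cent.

Balance at month 4: R$591,974.0000 × (1 + 0.01)^4 = R$616,010.5182…
After R$159,800.00 payment: R$616,010.5182… − R$159,800.00 = R$456,210.5182…
Balance at month 13: R$456,210.5182… × (1 + 0.01)^9 = R$498,950.7250…
After R$248,600.00 payment: R$498,950.7250… − R$248,600.00 = R$250,350.7250…
Balance at month 16: R$250,350.7250… × (1 + 0.01)^3 = R$257,936.6023…
Penalty: 16 × 0.75% × R$591,974.00 = R$71,036.88
Final settlement = outstanding balance + penalty = R$257,936.6023… + R$71,036.88 = R$328,973.48

R$328,973.48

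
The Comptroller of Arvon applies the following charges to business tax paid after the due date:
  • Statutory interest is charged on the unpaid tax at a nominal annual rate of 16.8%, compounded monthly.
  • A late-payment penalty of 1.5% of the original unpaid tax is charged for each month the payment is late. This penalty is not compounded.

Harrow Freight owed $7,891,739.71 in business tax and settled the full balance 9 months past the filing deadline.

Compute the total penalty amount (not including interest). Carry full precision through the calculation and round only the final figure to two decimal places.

Late-payment penalty: 9 × 1.5% × $7,891,739.71 = $1,065,384.86…

$1,065,384.86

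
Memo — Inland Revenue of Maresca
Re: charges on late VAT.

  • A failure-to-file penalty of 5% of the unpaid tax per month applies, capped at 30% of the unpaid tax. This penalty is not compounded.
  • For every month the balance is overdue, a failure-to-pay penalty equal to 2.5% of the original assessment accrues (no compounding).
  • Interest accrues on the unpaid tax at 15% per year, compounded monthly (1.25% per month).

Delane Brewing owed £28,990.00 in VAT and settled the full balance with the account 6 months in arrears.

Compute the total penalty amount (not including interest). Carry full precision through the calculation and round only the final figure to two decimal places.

Failure-to-file: 6 × 5% × £28,990.00 = £8,697.00, capped at 30% × £28,990.00 = £8,697.00
Failure-to-pay penalty: 6 × 2.5% × £28,990.00 = £4,348.50
Total penalty = £8,697.00 + £4,348.50 = £13,045.50

£13,045.50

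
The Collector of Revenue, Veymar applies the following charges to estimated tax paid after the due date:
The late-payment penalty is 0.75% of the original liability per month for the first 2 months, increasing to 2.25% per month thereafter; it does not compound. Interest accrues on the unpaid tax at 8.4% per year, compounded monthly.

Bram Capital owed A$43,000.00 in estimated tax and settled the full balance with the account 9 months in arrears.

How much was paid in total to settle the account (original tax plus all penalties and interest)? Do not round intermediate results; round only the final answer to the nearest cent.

Penalty, months 1–2: 2 × 0.75% × A$43,000.00 = A$645.00
Penalty, months 3–9: 7 × 2.25% × A$43,000.00 = A$6,772.50
Interest (8.4%/yr ÷ 12 = 0.7%/month): A$43,000.00 × ((1 + 0.007)^9 − 1) = A$2,786.1040…
Total = A$43,000.00 + A$7,417.5000 + A$2,786.1040… = A$53,203.60

A$53,203.60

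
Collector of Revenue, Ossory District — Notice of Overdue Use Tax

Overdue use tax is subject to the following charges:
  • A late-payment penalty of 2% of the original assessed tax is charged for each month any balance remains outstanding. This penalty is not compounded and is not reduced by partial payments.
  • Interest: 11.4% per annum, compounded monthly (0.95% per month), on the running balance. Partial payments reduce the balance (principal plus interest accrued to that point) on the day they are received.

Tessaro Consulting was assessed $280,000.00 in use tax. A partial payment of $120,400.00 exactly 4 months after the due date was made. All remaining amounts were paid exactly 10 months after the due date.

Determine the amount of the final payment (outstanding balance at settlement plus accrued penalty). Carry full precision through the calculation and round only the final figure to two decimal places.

$236,338.57

Balance at month 4: $280,000.0000 × (1 + 0.0095)^4 = $290,792.5825…
After $120,400.00 payment: $290,792.5825… − $120,400.00 = $170,392.5825…
Balance at month 10: $170,392.5825… × (1 + 0.0095)^6 = $180,338.5714…
Penalty: 10 × 2% × $280,000.00 = $56,000.00
Final settlement = outstanding balance + penalty = $180,338.5714… + $56,000.00 = $236,338.57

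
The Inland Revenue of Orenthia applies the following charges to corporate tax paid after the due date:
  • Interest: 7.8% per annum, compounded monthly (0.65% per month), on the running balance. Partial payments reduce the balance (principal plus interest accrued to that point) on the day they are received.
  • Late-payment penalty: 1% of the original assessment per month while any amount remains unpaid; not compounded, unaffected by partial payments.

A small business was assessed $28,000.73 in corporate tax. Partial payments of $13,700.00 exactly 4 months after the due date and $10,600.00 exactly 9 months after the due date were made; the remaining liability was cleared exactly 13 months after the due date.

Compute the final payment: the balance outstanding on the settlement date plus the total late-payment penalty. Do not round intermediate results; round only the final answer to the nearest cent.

Balance at month 4: $28,000.7300 × (1 + 0.0065)^4 = $28,735.8780…
After $13,700.00 payment: $28,735.8780… − $13,700.00 = $15,035.8780…
Balance at month 9: $15,035.8780… × (1 + 0.0065)^5 = $15,530.9381…
After $10,600.00 payment: $15,530.9381… − $10,600.00 = $4,930.9381…
Balance at month 13: $4,930.9381… × (1 + 0.0065)^4 = $5,060.3979…
Penalty: 13 × 1% × $28,000.73 = $3,640.09…
Final settlement = outstanding balance + penalty = $5,060.3979… + $3,640.09… = $8,700.49

$8,700.49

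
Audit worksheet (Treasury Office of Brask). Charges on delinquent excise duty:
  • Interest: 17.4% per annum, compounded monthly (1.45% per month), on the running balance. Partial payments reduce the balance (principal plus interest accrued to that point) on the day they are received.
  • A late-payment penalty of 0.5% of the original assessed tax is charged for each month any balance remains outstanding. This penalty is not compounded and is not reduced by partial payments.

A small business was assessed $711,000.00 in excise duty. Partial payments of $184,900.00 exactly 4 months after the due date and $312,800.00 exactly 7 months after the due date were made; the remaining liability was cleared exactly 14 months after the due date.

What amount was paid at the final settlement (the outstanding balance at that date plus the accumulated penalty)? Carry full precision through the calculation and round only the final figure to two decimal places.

Balance at month 4: $711,000.0000 × (1 + 0.0145)^4 = $753,143.6282…
After $184,900.00 payment: $753,143.6282… − $184,900.00 = $568,243.6282…
Balance at month 7: $568,243.6282… × (1 + 0.0145)^3 = $593,322.3781…
After $312,800.00 payment: $593,322.3781… − $312,800.00 = $280,522.3781…
Balance at month 14: $280,522.3781… × (1 + 0.0145)^7 = $310,264.3460…
Penalty: 14 × 0.5% × $711,000.00 = $49,770.00
Final settlement = outstanding balance + penalty = $310,264.3460… + $49,770.00 = $360,034.35

$360,034.35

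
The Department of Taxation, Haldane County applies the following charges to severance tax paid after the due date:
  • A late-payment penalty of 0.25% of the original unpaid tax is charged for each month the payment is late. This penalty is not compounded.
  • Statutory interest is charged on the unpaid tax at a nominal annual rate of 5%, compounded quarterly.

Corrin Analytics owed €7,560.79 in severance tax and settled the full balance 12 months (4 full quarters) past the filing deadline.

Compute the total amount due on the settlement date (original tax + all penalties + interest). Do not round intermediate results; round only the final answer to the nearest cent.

€8,172.80

Late-payment penalty = 0.25% × €7,560.79 × 12 mo = €226.82…
Interest (5%/yr ÷ 4 = 1.25%/quarter): €7,560.79 × ((1 + 0.0125)^4 − 1) = €385.1870…
Total = €7,560.79 + €226.8237 + €385.1870… = €8,172.80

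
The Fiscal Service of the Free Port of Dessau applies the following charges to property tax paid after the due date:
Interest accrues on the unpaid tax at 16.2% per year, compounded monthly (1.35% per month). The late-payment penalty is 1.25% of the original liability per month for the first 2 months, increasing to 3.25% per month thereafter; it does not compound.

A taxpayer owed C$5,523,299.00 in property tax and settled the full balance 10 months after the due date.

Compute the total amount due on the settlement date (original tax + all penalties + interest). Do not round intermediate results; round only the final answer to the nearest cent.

Penalty, months 1–2: 2 × 1.25% × C$5,523,299.00 = C$138,082.48…
Penalty, months 3–10: 8 × 3.25% × C$5,523,299.00 = C$1,436,057.74
Interest: C$5,523,299.00 × ((1 + 0.0135)^10 − 1) = C$5,523,299.00 × 0.1435036… = C$792,613.2044…
Total = C$5,523,299.00 + C$1,574,140.2150 + C$792,613.2044… = C$7,890,052.42

C$7,890,052.42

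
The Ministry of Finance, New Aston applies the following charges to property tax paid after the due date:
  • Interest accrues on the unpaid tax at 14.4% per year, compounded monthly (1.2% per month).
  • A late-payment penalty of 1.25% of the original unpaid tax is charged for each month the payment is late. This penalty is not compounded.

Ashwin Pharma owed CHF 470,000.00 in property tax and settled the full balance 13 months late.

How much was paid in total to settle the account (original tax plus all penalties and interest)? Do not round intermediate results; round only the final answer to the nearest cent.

CHF 625,213.44

Late-payment penalty = 1.25% × CHF 470,000.00 × 13 mo = CHF 76,375.00
Interest: CHF 470,000.00 × ((1 + 0.012)^13 − 1) = CHF 470,000.00 × 0.1677414… = CHF 78,838.4390…
Total = CHF 470,000.00 + CHF 76,375.0000 + CHF 78,838.4390… = CHF 625,213.44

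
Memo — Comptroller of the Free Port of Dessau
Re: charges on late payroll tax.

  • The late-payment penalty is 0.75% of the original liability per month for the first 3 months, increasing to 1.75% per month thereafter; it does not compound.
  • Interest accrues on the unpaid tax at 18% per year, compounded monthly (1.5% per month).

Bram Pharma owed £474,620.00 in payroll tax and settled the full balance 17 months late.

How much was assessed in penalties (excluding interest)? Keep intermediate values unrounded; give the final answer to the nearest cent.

Penalty, months 1–3: 3 × 0.75% × £474,620.00 = £10,678.95
Penalty, months 4–17: 14 × 1.75% × £474,620.00 = £116,281.90
Total penalty = £10,678.95 + £116,281.90 = £126,960.85

£126,960.85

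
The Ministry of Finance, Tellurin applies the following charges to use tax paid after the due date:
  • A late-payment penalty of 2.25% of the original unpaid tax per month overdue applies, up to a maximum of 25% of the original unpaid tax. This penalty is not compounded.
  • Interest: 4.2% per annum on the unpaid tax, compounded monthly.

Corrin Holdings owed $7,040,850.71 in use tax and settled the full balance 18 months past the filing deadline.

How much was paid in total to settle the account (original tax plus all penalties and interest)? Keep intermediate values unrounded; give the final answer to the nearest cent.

$9,258,082.89

Penalty (uncapped): 18 × 2.25% × $7,040,850.71 = $2,851,544.54…; cap = 25% × $7,040,850.71 = $1,760,212.68… → penalty = $1,760,212.68…
Interest (4.2%/yr ÷ 12 = 0.35%/month): $7,040,850.71 × ((1 + 0.0035)^18 − 1) = $457,019.5054…
Total = $7,040,850.71 + $1,760,212.6775 + $457,019.5054… = $9,258,082.89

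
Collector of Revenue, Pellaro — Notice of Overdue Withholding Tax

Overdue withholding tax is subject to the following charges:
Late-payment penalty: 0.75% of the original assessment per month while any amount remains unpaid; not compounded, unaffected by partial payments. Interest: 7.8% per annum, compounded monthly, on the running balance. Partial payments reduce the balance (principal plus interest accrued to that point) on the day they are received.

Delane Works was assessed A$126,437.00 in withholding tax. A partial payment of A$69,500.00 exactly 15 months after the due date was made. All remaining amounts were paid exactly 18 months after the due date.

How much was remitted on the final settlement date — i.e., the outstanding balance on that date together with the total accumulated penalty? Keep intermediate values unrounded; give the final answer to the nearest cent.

Monthly rate = 7.8% ÷ 12 = 0.65%
Balance at month 15: A$126,437.0000 × (1 + 0.0065)^15 = A$139,341.6250…
After A$69,500.00 payment: A$139,341.6250… − A$69,500.00 = A$69,841.6250…
Balance at month 18: A$69,841.6250… × (1 + 0.0065)^3 = A$71,212.4083…
Penalty: 18 × 0.75% × A$126,437.00 = A$17,069.00…
Final settlement = outstanding balance + penalty = A$71,212.4083… + A$17,069.00… = A$88,281.40

A$88,281.40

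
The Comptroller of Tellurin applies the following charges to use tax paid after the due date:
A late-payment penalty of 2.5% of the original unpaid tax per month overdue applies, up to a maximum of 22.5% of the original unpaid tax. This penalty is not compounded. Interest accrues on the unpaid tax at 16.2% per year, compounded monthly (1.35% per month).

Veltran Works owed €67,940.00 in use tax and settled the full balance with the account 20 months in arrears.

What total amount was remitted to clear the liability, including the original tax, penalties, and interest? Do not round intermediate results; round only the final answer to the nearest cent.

Penalty (uncapped): 20 × 2.5% × €67,940.00 = €33,970.00; cap = 22.5% × €67,940.00 = €15,286.50 → penalty = €15,286.50
Interest: €67,940.00 × ((1 + 0.0135)^20 − 1) = €67,940.00 × 0.3076004… = €20,898.3744…
Total = €67,940.00 + €15,286.5000 + €20,898.3744… = €104,124.87

€104,124.87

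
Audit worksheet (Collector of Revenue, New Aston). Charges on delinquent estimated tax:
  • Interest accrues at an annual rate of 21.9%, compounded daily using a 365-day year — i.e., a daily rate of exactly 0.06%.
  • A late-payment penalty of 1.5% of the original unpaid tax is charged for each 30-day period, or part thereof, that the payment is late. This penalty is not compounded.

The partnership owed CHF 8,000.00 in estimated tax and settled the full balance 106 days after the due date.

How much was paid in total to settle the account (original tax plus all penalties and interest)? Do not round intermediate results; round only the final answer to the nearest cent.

Penalty periods: ⌈106/30⌉ = 4; penalty = 4 × 1.5% × CHF 8,000.00 = CHF 480.00
Interest: CHF 8,000.00 × ((1 + 0.0006)^106 − 1) = CHF 8,000.00 × 0.06564572… = CHF 525.1658…
Total = CHF 8,000.00 + CHF 480.0000 + CHF 525.1658… = CHF 9,005.17

CHF 9,005.17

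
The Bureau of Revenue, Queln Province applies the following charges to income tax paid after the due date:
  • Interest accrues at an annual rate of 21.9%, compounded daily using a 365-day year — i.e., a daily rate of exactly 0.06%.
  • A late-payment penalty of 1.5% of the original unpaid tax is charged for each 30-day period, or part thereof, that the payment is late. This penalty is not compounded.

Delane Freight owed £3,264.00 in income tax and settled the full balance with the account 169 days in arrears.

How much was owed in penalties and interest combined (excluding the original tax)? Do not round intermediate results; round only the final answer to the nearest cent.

Penalty periods: ⌈169/30⌉ = 6; penalty = 6 × 1.5% × £3,264.00 = £293.76
Interest: £3,264.00 × ((1 + 0.0006)^169 − 1) = £3,264.00 × 0.10668559… = £348.2218…
Penalties + interest = £293.7600 + £348.2218… = £641.98

£641.98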